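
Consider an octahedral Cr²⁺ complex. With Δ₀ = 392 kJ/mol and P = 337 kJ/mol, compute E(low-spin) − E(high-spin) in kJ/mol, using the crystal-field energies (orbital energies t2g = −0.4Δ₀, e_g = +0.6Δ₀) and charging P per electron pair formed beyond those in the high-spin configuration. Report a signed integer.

Cr sits in group 6; removing 2 electrons leaves Cr²⁺ with 6 − 2 = 4 d electrons.
High-spin: t2g^3 e_g^1, CFSE = -0.6Δ₀ = -235 kJ/mol.
Low-spin: t2g^4 e_g^0, orbital CFSE = -1.6Δ₀ = -627 kJ/mol; plus 1 excess pair × P = +337 kJ/mol; total -290 kJ/mol.
The difference is -290 − (-235) = -55 kJ/mol, so low-spin lies lower.

-55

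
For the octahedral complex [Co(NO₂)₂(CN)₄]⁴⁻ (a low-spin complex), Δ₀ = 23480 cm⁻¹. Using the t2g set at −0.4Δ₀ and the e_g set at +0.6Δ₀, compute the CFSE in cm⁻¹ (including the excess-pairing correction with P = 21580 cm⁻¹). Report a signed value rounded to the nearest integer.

-20684

Ligand charges: 2×(-1) from NO₂⁻ and 4×(-1) from CN⁻ sum to -6; with overall charge -4, Co is +2.
Group 9 minus oxidation state +2 gives a d⁷ configuration for Co²⁺.
Electron filling gives t2g^6 e_g^1.
Orbital CFSE = 6(-0.4) + 1(0.6) = -1.8Δ₀ = -1.8 × 23480 = -42264 cm⁻¹.
Pairing penalty: 3 pairs vs 2 in the high-spin reference → 1 extra × P = 21580 cm⁻¹.
Net CFSE = -42264 + 21580 = -20684 cm⁻¹.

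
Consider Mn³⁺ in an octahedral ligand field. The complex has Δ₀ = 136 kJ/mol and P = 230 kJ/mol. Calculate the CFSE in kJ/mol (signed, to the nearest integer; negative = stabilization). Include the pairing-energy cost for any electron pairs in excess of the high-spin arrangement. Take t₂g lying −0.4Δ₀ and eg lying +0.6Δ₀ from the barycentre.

-82

Group 7 minus oxidation state +3 gives a d⁴ configuration for Mn³⁺.
Here Δ₀ < P (136 < 230), so the high-spin state is favoured.
That gives t₂g³ eg¹.
Orbital CFSE = -0.6Δ₀ = -0.6 × 136 = -82 kJ/mol.
High-spin has no excess pairs, so no pairing correction applies.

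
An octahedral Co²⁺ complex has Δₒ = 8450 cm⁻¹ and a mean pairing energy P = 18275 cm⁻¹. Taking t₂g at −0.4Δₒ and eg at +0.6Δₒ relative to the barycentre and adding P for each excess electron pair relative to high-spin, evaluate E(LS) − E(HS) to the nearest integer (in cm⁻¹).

Co sits in group 9; removing 2 electrons leaves Co²⁺ with 9 − 2 = 7 d electrons.
High-spin d⁷ fills as t₂g⁵ eg² with CFSE 5(−0.4) + 2(+0.6) = -0.8Δₒ = -6760 cm⁻¹.
For low-spin the configuration is t₂g⁶ eg¹: orbital energy -1.8 × 8450 = -15210 cm⁻¹, and 1 additional pair relative to high-spin adds 18275 cm⁻¹, giving 3065 cm⁻¹.
The difference is 3065 − (-6760) = 9825 cm⁻¹, so high-spin lies lower.

9825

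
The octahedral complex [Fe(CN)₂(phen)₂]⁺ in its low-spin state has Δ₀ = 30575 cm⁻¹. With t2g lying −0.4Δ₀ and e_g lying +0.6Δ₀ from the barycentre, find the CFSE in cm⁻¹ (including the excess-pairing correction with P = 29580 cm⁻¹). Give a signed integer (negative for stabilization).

Ligand charges: 2×(-1) from CN⁻ and 2×(+0) from phen sum to -2; with overall charge +1, Fe is +3.
Fe is in group 8, so Fe³⁺ is d⁵ (8 − 3 = 5).
Configuration: t2g^5 e_g^0.
The orbital stabilization is -2.0Δ₀ = -2.0 × 30575 = -61150 cm⁻¹.
Pairing penalty: 2 pairs vs 0 in the high-spin reference → 2 extra × P = 59160 cm⁻¹.
Overall CFSE = -61150 + 59160 = -1990 cm⁻¹.

-1990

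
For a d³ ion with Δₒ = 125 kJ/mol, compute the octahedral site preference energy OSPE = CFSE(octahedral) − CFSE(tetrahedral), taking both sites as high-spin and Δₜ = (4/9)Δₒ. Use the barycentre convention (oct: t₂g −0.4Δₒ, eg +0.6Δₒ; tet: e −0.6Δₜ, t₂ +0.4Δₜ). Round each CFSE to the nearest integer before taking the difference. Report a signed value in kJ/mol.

In an octahedral site d³ (HS) is t2g^3 e_g^0, giving CFSE(oct) = -1.2Δₒ = -150 kJ/mol.
In a tetrahedral site the filling is e^2 t2^1: CFSE(tet) = -0.8Δₜ = -0.8 × (4/9)(125) = -44 kJ/mol.
OSPE = -150 − (-44) = -106 kJ/mol.

-106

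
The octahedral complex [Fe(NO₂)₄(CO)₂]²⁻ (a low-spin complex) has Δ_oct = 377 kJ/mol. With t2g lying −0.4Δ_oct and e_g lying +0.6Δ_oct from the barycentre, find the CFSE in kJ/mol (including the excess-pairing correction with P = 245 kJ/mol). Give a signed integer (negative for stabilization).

-415

Ligand charges: 4×(-1) from NO₂⁻ and 2×(+0) from CO sum to -4; with overall charge -2, Fe is +2.
Fe is in group 8, so Fe²⁺ is d⁶ (8 − 2 = 6).
The d⁶ electrons fill as t2g^6 e_g^0.
CFSE(orbital) = 6×(-0.4Δ_oct) + 0×(0.6Δ_oct) = -2.4Δ_oct; with Δ_oct = 377 kJ/mol that is -905 kJ/mol.
High-spin d⁶ would be t2g^4 e_g^2 with 1 pair; low-spin has 3, so 2 excess pairs cost +2P = +490 kJ/mol.
Net CFSE = -905 + 490 = -415 kJ/mol.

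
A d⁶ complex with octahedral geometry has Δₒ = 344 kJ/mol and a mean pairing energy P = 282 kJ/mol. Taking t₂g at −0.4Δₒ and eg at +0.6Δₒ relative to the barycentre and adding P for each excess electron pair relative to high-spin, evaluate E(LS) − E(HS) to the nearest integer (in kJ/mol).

-124

High-spin d⁶ fills as t₂g⁴ eg² with CFSE 4(−0.4) + 2(+0.6) = -0.4Δₒ = -138 kJ/mol.
Low-spin t₂g⁶ eg⁰ gives -2.4Δₒ = -826 kJ/mol, but forming 2 extra pairs costs 2P = 564 kJ/mol, so E(LS) = -826 + 564 = -262 kJ/mol.
The difference is -262 − (-138) = -124 kJ/mol, so low-spin lies lower.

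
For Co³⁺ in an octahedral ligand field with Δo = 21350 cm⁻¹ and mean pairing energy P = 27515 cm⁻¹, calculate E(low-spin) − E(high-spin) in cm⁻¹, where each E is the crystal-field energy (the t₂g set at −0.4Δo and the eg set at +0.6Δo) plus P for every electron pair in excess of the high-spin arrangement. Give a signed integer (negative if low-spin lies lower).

12330

Co³⁺: group 9, so d-count = 9 − 3 = 6.
In the high-spin limit (t₂g⁴ eg²) the orbital term is -0.4Δo = -8540 cm⁻¹, with no excess pairing.
For low-spin the configuration is t₂g⁶ eg⁰: orbital energy -2.4 × 21350 = -51240 cm⁻¹, and 2 additional pairs relative to high-spin add 55030 cm⁻¹, giving 3790 cm⁻¹.
E(LS) − E(HS) = 3790 − (-8540) = 12330 cm⁻¹.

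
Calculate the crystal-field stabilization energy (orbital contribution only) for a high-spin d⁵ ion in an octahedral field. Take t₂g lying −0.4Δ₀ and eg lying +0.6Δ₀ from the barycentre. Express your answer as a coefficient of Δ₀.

0.0 Δ₀

Configuration: t₂g³ eg².
CFSE = 3(-0.4Δ₀) + 2(0.6Δ₀) = -1.2Δ₀ + 1.2Δ₀ = 0.0Δ₀.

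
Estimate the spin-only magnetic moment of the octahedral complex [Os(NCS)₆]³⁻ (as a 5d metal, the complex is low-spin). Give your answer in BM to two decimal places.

Each NCS⁻ contributes -1; 6 × (-1) = -6. With overall charge -3, Os is in the +3 oxidation state.
Os is in group 8, so Os³⁺ is d⁵ (8 − 3 = 5).
Configuration: t2g^5 e_g^0 → 1 unpaired electron.
μ(spin-only) = √[1(1+2)] = √3 ≈ 1.73 BM.

1.73 BM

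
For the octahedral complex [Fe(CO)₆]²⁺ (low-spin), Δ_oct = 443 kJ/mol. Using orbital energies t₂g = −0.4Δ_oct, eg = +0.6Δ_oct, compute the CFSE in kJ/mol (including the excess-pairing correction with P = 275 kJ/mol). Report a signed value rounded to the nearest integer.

CO is neutral, so the +2 overall charge sits on Fe: oxidation state +2.
Fe²⁺: group 8, so d-count = 8 − 2 = 6.
Electron filling gives t₂g⁶ eg⁰.
The orbital stabilization is -2.4Δ_oct = -2.4 × 443 = -1063 kJ/mol.
Pairing penalty: 3 pairs vs 1 in the high-spin reference → 2 extra × P = 550 kJ/mol.
Combining: -1063 + 550 = -513 kJ/mol.

-513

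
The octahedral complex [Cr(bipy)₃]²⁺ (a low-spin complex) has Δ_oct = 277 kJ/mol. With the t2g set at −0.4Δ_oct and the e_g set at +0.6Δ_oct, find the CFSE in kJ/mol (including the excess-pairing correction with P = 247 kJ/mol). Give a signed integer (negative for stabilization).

-196

bipy is neutral, so the +2 overall charge sits on Cr: oxidation state +2.
Cr sits in group 6; removing 2 electrons leaves Cr²⁺ with 6 − 2 = 4 d electrons.
The d⁴ electrons fill as t2g^4 e_g^0.
The orbital stabilization is -1.6Δ_oct = -1.6 × 277 = -443 kJ/mol.
Pairing penalty: 1 pair vs 0 in the high-spin reference → 1 extra × P = 247 kJ/mol.
Net CFSE = -443 + 247 = -196 kJ/mol.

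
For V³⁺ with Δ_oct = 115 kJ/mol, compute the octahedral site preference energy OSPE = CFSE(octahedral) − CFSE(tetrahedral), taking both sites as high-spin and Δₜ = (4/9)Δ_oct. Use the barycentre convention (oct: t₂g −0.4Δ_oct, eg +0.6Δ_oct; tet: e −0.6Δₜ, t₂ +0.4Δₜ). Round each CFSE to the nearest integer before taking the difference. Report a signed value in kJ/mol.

-31

V is in group 5, so V³⁺ is d² (5 − 3 = 2).
Octahedral high-spin t2g^2 e_g^0: CFSE = -0.8 × 115 = -92 kJ/mol.
Tetrahedral e^2 t2^0 gives -1.2Δₜ = -1.2 × (4/9) × 115 = -61 kJ/mol.
OSPE = CFSE(oct) − CFSE(tet) = -92 − (-61) = -31 kJ/mol.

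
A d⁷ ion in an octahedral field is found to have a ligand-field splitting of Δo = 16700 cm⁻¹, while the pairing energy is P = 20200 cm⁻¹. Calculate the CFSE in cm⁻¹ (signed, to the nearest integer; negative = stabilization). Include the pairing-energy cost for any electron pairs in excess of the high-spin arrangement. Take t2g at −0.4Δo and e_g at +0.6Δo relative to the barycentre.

-13360

With Δo < P the complex is high-spin.
Filling d⁷ accordingly: t2g^5 e_g^2.
Orbital CFSE = -0.8Δo = -0.8 × 16700 = -13360 cm⁻¹.
High-spin has no excess pairs, so no pairing correction applies.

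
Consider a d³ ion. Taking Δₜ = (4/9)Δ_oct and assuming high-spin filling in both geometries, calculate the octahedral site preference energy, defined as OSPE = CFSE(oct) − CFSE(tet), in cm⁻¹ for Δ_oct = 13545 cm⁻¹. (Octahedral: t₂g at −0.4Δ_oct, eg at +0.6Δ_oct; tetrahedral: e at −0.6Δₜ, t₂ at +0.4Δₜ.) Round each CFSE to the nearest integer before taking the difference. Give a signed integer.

Octahedral (high-spin): t₂g³ eg⁰, CFSE = 3(−0.4) + 0(+0.6) = -1.2Δ_oct = -1.2 × 13545 = -16254 cm⁻¹.
In a tetrahedral site the filling is e² t₂¹: CFSE(tet) = -0.8Δₜ = -0.8 × (4/9)(13545) = -4816 cm⁻¹.
OSPE = -16254 − (-4816) = -11438 cm⁻¹.

-11438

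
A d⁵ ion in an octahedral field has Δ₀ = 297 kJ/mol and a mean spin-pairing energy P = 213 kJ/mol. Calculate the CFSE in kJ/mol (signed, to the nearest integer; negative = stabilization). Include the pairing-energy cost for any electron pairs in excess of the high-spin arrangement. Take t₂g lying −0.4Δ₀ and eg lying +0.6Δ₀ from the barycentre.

Here Δ₀ > P (297 > 213), so the low-spin state is favoured.
That gives t₂g⁵ eg⁰.
Orbital CFSE = -2.0Δ₀ = -2.0 × 297 = -594 kJ/mol.
Excess pairs vs high-spin: 2 − 0 = 2; pairing cost = +426 kJ/mol.
Net CFSE = -594 + 426 = -168 kJ/mol.

-168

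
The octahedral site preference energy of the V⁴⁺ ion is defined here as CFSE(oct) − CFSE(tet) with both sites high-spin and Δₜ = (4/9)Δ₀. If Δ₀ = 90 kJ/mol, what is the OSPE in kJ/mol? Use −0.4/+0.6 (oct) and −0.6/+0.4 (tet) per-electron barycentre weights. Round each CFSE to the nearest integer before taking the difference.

-12

V is in group 5, so V⁴⁺ is d¹ (5 − 4 = 1).
Octahedral high-spin t₂g¹ eg⁰: CFSE = -0.4 × 90 = -36 kJ/mol.
Tetrahedral e¹ t₂⁰ gives -0.6Δₜ = -0.6 × (4/9) × 90 = -24 kJ/mol.
Subtracting, OSPE = -36 − (-24) = -12 kJ/mol.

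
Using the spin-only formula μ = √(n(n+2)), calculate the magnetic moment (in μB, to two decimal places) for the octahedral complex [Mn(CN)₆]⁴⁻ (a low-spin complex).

1.73 μB

Each CN⁻ contributes -1; 6 × (-1) = -6. With overall charge -4, Mn is in the +2 oxidation state.
Mn²⁺: group 7, so d-count = 7 − 2 = 5.
Configuration: t₂g⁵ eg⁰ → 1 unpaired electron.
μ(spin-only) = √[1(1+2)] = √3 ≈ 1.73 μB.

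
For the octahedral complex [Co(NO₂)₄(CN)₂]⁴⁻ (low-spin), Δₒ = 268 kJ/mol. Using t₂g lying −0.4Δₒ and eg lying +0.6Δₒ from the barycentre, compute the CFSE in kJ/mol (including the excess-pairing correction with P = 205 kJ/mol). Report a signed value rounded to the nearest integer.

Ligand charges: 4×(-1) from NO₂⁻ and 2×(-1) from CN⁻ sum to -6; with overall charge -4, Co is +2.
Group 9 minus oxidation state +2 gives a d⁷ configuration for Co²⁺.
Configuration: t₂g⁶ eg¹.
CFSE(orbital) = 6×(-0.4Δₒ) + 1×(0.6Δₒ) = -1.8Δₒ; with Δₒ = 268 kJ/mol that is -482 kJ/mol.
Pairing penalty: 3 pairs vs 2 in the high-spin reference → 1 extra × P = 205 kJ/mol.
Overall CFSE = -482 + 205 = -277 kJ/mol.

-277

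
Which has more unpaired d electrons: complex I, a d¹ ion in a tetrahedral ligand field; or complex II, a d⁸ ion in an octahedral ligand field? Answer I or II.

II

I: With tetrahedral geometry the complex is necessarily high-spin; e^1 t2^0 → 1 unpaired.
II: t2g^6 e_g^2 → 2 unpaired.
So II has more unpaired electrons.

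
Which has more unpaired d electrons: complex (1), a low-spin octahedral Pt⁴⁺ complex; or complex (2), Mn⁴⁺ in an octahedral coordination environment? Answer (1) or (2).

(2)

(1): Pt⁴⁺: group 10, so d-count = 10 − 4 = 6; t2g^6 e_g^0 → 0 unpaired.
(2): Mn⁴⁺: group 7, so d-count = 7 − 4 = 3; For octahedral d³ the high- and low-spin configurations coincide; t₂g³ eg⁰ → 3 unpaired.
So (2) has more unpaired electrons.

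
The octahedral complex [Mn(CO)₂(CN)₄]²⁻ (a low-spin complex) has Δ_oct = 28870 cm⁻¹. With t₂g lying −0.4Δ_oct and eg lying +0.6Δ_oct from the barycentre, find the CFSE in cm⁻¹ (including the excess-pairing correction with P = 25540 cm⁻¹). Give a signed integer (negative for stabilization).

-6660

Ligand charges: 2×(+0) from CO and 4×(-1) from CN⁻ sum to -4; with overall charge -2, Mn is +2.
Mn²⁺: group 7, so d-count = 7 − 2 = 5.
The d⁵ electrons fill as t₂g⁵ eg⁰.
Orbital CFSE = 5(-0.4) + 0(0.6) = -2.0Δ_oct = -2.0 × 28870 = -57740 cm⁻¹.
Pairing penalty: 2 pairs vs 0 in the high-spin reference → 2 extra × P = 51080 cm⁻¹.
Net CFSE = -57740 + 51080 = -6660 cm⁻¹.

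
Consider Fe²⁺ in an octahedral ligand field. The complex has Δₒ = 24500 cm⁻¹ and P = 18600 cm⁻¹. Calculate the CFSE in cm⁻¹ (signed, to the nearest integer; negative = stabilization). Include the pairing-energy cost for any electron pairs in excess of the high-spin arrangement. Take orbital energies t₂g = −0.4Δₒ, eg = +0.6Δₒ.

Group 8 minus oxidation state +2 gives a d⁶ configuration for Fe²⁺.
Δₒ > P, so pairing is preferred: the ground state is low-spin.
That gives t₂g⁶ eg⁰.
Orbital CFSE = -2.4Δₒ = -2.4 × 24500 = -58800 cm⁻¹.
Excess pairs vs high-spin: 3 − 1 = 2; pairing cost = +37200 cm⁻¹.
Net CFSE = -58800 + 37200 = -21600 cm⁻¹.

-21600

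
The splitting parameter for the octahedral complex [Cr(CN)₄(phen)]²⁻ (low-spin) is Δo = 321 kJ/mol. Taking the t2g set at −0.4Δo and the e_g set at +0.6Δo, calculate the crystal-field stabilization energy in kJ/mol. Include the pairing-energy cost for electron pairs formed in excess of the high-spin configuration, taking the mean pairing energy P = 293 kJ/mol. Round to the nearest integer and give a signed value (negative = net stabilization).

-221

Ligand charges: 4×(-1) from CN⁻ and 1×(+0) from phen sum to -4; with overall charge -2, Cr is +2.
Group 6 minus oxidation state +2 gives a d⁴ configuration for Cr²⁺.
Configuration: t2g^4 e_g^0.
The orbital stabilization is -1.6Δo = -1.6 × 321 = -514 kJ/mol.
Pairing penalty: 1 pair vs 0 in the high-spin reference → 1 extra × P = 293 kJ/mol.
Net CFSE = -514 + 293 = -221 kJ/mol.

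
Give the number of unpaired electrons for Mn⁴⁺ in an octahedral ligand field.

Group 7 minus oxidation state +4 gives a d³ configuration for Mn⁴⁺.
Configuration: t2g^3 e_g^0, giving 3 unpaired electrons.

3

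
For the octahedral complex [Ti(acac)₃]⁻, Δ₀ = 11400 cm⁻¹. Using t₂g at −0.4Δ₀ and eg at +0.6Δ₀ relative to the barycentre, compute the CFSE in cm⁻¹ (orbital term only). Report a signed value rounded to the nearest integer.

Each acac⁻ contributes -1; 3 × (-1) = -3. With overall charge -1, Ti is in the +2 oxidation state.
Ti²⁺: group 4, so d-count = 4 − 2 = 2.
The d² electrons fill as t₂g² eg⁰.
CFSE(orbital) = 2×(-0.4Δ₀) + 0×(0.6Δ₀) = -0.8Δ₀; with Δ₀ = 11400 cm⁻¹ that is -9120 cm⁻¹.

-9120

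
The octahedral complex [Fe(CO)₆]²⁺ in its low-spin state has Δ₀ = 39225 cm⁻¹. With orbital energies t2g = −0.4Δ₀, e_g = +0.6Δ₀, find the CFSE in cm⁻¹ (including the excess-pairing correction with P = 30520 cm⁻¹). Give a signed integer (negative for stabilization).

-33100

CO is neutral, so the +2 overall charge sits on Fe: oxidation state +2.
Fe²⁺: group 8, so d-count = 8 − 2 = 6.
Electron filling gives t2g^6 e_g^0.
The orbital stabilization is -2.4Δ₀ = -2.4 × 39225 = -94140 cm⁻¹.
High-spin d⁶ would be t2g^4 e_g^2 with 1 pair; low-spin has 3, so 2 excess pairs cost +2P = +61040 cm⁻¹.
Net CFSE = -94140 + 61040 = -33100 cm⁻¹.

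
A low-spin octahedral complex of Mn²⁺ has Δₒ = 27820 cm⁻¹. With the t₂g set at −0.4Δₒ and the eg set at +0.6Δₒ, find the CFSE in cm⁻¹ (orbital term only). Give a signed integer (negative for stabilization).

-55640

Group 7 minus oxidation state +2 gives a d⁵ configuration for Mn²⁺.
Configuration: t₂g⁵ eg⁰.
The orbital stabilization is -2.0Δₒ = -2.0 × 27820 = -55640 cm⁻¹.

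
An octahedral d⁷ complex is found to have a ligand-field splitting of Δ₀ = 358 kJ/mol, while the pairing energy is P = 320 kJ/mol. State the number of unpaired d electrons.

Δ₀ > P, so pairing is preferred: the ground state is low-spin.
Filling d⁷ accordingly: t₂g⁶ eg¹.
Unpaired electrons: 1.

1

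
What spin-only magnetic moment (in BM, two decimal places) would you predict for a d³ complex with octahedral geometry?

For octahedral d³ the high- and low-spin configurations coincide.
Configuration: t2g^3 e_g^0 → 3 unpaired electrons.
μ(spin-only) = √[3(3+2)] = √15 ≈ 3.87 BM.

3.87 BM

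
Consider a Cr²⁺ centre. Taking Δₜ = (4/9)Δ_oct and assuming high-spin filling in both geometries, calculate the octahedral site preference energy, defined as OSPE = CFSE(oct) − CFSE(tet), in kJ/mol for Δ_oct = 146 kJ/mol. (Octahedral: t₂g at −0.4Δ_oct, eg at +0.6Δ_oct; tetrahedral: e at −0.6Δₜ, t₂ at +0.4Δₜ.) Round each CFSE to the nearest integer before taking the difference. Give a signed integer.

-62

Cr sits in group 6; removing 2 electrons leaves Cr²⁺ with 6 − 2 = 4 d electrons.
Octahedral (high-spin): t₂g³ eg¹, CFSE = 3(−0.4) + 1(+0.6) = -0.6Δ_oct = -0.6 × 146 = -88 kJ/mol.
Tetrahedral e² t₂² gives -0.4Δₜ = -0.4 × (4/9) × 146 = -26 kJ/mol.
OSPE = CFSE(oct) − CFSE(tet) = -88 − (-26) = -62 kJ/mol.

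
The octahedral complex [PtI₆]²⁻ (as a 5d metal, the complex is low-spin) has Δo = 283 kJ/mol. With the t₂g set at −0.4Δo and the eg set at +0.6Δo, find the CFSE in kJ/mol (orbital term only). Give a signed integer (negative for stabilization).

-679

Each I⁻ contributes -1; 6 × (-1) = -6. With overall charge -2, Pt is in the +4 oxidation state.
Pt⁴⁺: group 10, so d-count = 10 − 4 = 6.
The d⁶ electrons fill as t₂g⁶ eg⁰.
CFSE(orbital) = 6×(-0.4Δo) + 0×(0.6Δo) = -2.4Δo; with Δo = 283 kJ/mol that is -679 kJ/mol.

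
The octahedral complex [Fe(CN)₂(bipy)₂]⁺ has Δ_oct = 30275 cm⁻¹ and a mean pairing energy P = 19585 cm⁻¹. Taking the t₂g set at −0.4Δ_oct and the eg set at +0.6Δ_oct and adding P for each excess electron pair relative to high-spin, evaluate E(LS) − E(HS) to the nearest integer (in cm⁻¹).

-21380

Ligand charges: 2×(-1) from CN⁻ and 2×(+0) from bipy sum to -2; with overall charge +1, Fe is +3.
Fe is in group 8, so Fe³⁺ is d⁵ (8 − 3 = 5).
High-spin d⁵ fills as t₂g³ eg² with CFSE 3(−0.4) + 2(+0.6) = 0.0Δ_oct = 0 cm⁻¹.
Low-spin: t₂g⁵ eg⁰, orbital CFSE = -2.0Δ_oct = -60550 cm⁻¹; plus 2 excess pairs × P = +39170 cm⁻¹; total -21380 cm⁻¹.
Thus E(LS) − E(HS) = -21380 cm⁻¹.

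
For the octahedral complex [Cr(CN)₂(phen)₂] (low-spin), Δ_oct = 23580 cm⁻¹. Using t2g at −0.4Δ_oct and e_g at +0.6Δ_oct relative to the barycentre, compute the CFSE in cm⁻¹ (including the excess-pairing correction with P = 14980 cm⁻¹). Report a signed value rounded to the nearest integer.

-22748

Ligand charges: 2×(-1) from CN⁻ and 2×(+0) from phen sum to -2; with overall charge +0, Cr is +2.
Group 6 minus oxidation state +2 gives a d⁴ configuration for Cr²⁺.
Electron filling gives t2g^4 e_g^0.
Orbital CFSE = 4(-0.4) + 0(0.6) = -1.6Δ_oct = -1.6 × 23580 = -37728 cm⁻¹.
High-spin d⁴ would be t2g^3 e_g^1 with 0 pairs; low-spin has 1, so 1 excess pair costs +1P = +14980 cm⁻¹.
Overall CFSE = -37728 + 14980 = -22748 cm⁻¹.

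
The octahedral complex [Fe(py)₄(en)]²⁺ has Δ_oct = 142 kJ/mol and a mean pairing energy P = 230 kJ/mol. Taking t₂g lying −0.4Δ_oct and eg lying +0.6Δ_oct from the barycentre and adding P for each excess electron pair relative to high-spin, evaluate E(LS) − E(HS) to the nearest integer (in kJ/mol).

176

Ligand charges: 4×(+0) from py and 1×(+0) from en sum to +0; with overall charge +2, Fe is +2.
Fe sits in group 8; removing 2 electrons leaves Fe²⁺ with 8 − 2 = 6 d electrons.
High-spin: t₂g⁴ eg², CFSE = -0.4Δ_oct = -57 kJ/mol.
Low-spin t₂g⁶ eg⁰ gives -2.4Δ_oct = -341 kJ/mol, but forming 2 extra pairs costs 2P = 460 kJ/mol, so E(LS) = -341 + 460 = 119 kJ/mol.
E(LS) − E(HS) = 119 − (-57) = 176 kJ/mol.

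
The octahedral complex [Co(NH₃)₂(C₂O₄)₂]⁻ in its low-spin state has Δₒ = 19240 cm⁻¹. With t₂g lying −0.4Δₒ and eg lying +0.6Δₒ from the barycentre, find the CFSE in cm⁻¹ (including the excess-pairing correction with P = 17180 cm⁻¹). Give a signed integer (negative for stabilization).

-11816

Ligand charges: 2×(+0) from NH₃ and 2×(-2) from C₂O₄²⁻ sum to -4; with overall charge -1, Co is +3.
Co sits in group 9; removing 3 electrons leaves Co³⁺ with 9 − 3 = 6 d electrons.
Configuration: t₂g⁶ eg⁰.
CFSE(orbital) = 6×(-0.4Δₒ) + 0×(0.6Δₒ) = -2.4Δₒ; with Δₒ = 19240 cm⁻¹ that is -46176 cm⁻¹.
High-spin d⁶ would be t₂g⁴ eg² with 1 pair; low-spin has 3, so 2 excess pairs cost +2P = +34360 cm⁻¹.
Net CFSE = -46176 + 34360 = -11816 cm⁻¹.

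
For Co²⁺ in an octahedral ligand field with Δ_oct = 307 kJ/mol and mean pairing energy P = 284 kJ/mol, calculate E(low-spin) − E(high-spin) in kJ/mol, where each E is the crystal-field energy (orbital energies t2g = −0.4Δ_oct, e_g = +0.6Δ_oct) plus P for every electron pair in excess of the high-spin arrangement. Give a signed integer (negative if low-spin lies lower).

-23

Co is in group 9, so Co²⁺ is d⁷ (9 − 2 = 7).
In the high-spin limit (t2g^5 e_g^2) the orbital term is -0.8Δ_oct = -246 kJ/mol, with no excess pairing.
Low-spin: t2g^6 e_g^1, orbital CFSE = -1.8Δ_oct = -553 kJ/mol; plus 1 excess pair × P = +284 kJ/mol; total -269 kJ/mol.
The difference is -269 − (-246) = -23 kJ/mol, so low-spin lies lower.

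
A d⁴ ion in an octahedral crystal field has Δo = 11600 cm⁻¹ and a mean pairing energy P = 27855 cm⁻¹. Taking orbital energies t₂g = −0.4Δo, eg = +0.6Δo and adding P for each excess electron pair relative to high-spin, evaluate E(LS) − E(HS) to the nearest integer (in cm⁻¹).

High-spin d⁴ fills as t₂g³ eg¹ with CFSE 3(−0.4) + 1(+0.6) = -0.6Δo = -6960 cm⁻¹.
Low-spin: t₂g⁴ eg⁰, orbital CFSE = -1.6Δo = -18560 cm⁻¹; plus 1 excess pair × P = +27855 cm⁻¹; total 9295 cm⁻¹.
Thus E(LS) − E(HS) = 16255 cm⁻¹.

16255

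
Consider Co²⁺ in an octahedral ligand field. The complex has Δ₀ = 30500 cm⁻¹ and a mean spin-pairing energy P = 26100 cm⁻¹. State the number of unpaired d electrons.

Co is in group 9, so Co²⁺ is d⁷ (9 − 2 = 7).
Since Δ₀ = 30500 cm⁻¹ > P = 26100 cm⁻¹, the complex adopts the low-spin configuration.
Configuration: t₂g⁶ eg¹.
Unpaired electrons: 1.

1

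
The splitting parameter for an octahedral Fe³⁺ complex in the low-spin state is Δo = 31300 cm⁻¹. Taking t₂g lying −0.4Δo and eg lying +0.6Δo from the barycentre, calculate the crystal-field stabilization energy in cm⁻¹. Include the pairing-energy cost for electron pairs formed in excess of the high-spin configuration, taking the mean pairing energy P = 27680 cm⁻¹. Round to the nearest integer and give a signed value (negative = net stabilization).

Fe is in group 8, so Fe³⁺ is d⁵ (8 − 3 = 5).
The d⁵ electrons fill as t₂g⁵ eg⁰.
The orbital stabilization is -2.0Δo = -2.0 × 31300 = -62600 cm⁻¹.
Pairing penalty: 2 pairs vs 0 in the high-spin reference → 2 extra × P = 55360 cm⁻¹.
Overall CFSE = -62600 + 55360 = -7240 cm⁻¹.

-7240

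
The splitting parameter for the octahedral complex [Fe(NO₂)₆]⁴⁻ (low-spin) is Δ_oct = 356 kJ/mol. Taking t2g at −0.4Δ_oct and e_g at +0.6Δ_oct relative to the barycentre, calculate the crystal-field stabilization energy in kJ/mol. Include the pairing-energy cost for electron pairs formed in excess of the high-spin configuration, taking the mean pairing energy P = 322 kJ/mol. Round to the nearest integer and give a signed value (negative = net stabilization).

-210

Each NO₂⁻ contributes -1; 6 × (-1) = -6. With overall charge -4, Fe is in the +2 oxidation state.
Fe is in group 8, so Fe²⁺ is d⁶ (8 − 2 = 6).
Electron filling gives t2g^6 e_g^0.
CFSE(orbital) = 6×(-0.4Δ_oct) + 0×(0.6Δ_oct) = -2.4Δ_oct; with Δ_oct = 356 kJ/mol that is -854 kJ/mol.
Pairing penalty: 3 pairs vs 1 in the high-spin reference → 2 extra × P = 644 kJ/mol.
Overall CFSE = -854 + 644 = -210 kJ/mol.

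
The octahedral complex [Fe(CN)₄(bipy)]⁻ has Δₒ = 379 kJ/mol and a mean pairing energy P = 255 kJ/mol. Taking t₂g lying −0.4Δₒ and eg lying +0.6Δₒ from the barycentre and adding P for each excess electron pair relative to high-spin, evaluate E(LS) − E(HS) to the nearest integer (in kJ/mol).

Ligand charges: 4×(-1) from CN⁻ and 1×(+0) from bipy sum to -4; with overall charge -1, Fe is +3.
Group 8 minus oxidation state +3 gives a d⁵ configuration for Fe³⁺.
High-spin: t₂g³ eg², CFSE = 0.0Δₒ = 0 kJ/mol.
Low-spin t₂g⁵ eg⁰ gives -2.0Δₒ = -758 kJ/mol, but forming 2 extra pairs costs 2P = 510 kJ/mol, so E(LS) = -758 + 510 = -248 kJ/mol.
E(LS) − E(HS) = -248 − (0) = -248 kJ/mol.

-248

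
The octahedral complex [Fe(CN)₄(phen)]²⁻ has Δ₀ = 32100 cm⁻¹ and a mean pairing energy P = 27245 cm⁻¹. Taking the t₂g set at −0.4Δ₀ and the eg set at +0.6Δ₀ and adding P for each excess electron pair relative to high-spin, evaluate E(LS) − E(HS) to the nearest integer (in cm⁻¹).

Ligand charges: 4×(-1) from CN⁻ and 1×(+0) from phen sum to -4; with overall charge -2, Fe is +2.
Fe²⁺: group 8, so d-count = 8 − 2 = 6.
High-spin: t₂g⁴ eg², CFSE = -0.4Δ₀ = -12840 cm⁻¹.
Low-spin t₂g⁶ eg⁰ gives -2.4Δ₀ = -77040 cm⁻¹, but forming 2 extra pairs costs 2P = 54490 cm⁻¹, so E(LS) = -77040 + 54490 = -22550 cm⁻¹.
The difference is -22550 − (-12840) = -9710 cm⁻¹, so low-spin lies lower.

-9710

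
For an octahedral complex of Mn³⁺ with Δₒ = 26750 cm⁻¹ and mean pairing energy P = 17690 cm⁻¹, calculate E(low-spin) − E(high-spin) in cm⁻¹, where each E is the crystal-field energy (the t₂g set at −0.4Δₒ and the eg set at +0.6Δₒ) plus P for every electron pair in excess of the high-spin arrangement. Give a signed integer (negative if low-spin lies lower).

Mn sits in group 7; removing 3 electrons leaves Mn³⁺ with 7 − 3 = 4 d electrons.
High-spin: t₂g³ eg¹, CFSE = -0.6Δₒ = -16050 cm⁻¹.
For low-spin the configuration is t₂g⁴ eg⁰: orbital energy -1.6 × 26750 = -42800 cm⁻¹, and 1 additional pair relative to high-spin adds 17690 cm⁻¹, giving -25110 cm⁻¹.
Thus E(LS) − E(HS) = -9060 cm⁻¹.

-9060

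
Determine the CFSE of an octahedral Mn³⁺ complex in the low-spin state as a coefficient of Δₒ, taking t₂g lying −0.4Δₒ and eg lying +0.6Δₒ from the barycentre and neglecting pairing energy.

Mn is in group 7, so Mn³⁺ is d⁴ (7 − 3 = 4).
Configuration: t₂g⁴ eg⁰.
CFSE = 4(-0.4Δₒ) + 0(0.6Δₒ) = -1.6Δₒ + 0.0Δₒ = -1.6Δₒ.

-1.6 Δₒ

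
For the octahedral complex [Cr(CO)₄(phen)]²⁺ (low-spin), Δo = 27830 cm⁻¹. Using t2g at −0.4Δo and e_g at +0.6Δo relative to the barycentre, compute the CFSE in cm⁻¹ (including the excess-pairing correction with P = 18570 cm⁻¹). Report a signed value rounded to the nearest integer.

-25958

Ligand charges: 4×(+0) from CO and 1×(+0) from phen sum to +0; with overall charge +2, Cr is +2.
Cr²⁺: group 6, so d-count = 6 − 2 = 4.
Configuration: t2g^4 e_g^0.
CFSE(orbital) = 4×(-0.4Δo) + 0×(0.6Δo) = -1.6Δo; with Δo = 27830 cm⁻¹ that is -44528 cm⁻¹.
Pairing penalty: 1 pair vs 0 in the high-spin reference → 1 extra × P = 18570 cm⁻¹.
Overall CFSE = -44528 + 18570 = -25958 cm⁻¹.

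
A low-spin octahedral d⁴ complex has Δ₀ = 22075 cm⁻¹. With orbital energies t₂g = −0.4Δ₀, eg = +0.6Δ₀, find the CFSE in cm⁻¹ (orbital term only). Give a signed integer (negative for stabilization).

Electron filling gives t₂g⁴ eg⁰.
CFSE(orbital) = 4×(-0.4Δ₀) + 0×(0.6Δ₀) = -1.6Δ₀; with Δ₀ = 22075 cm⁻¹ that is -35320 cm⁻¹.

-35320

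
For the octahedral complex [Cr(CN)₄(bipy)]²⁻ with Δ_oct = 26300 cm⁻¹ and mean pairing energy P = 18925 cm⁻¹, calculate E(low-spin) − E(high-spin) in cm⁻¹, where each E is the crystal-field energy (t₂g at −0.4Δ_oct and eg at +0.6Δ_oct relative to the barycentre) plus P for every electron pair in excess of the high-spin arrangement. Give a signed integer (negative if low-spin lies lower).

Ligand charges: 4×(-1) from CN⁻ and 1×(+0) from bipy sum to -4; with overall charge -2, Cr is +2.
Group 6 minus oxidation state +2 gives a d⁴ configuration for Cr²⁺.
In the high-spin limit (t₂g³ eg¹) the orbital term is -0.6Δ_oct = -15780 cm⁻¹, with no excess pairing.
Low-spin t₂g⁴ eg⁰ gives -1.6Δ_oct = -42080 cm⁻¹, but forming 1 extra pair costs 1P = 18925 cm⁻¹, so E(LS) = -42080 + 18925 = -23155 cm⁻¹.
Thus E(LS) − E(HS) = -7375 cm⁻¹.

-7375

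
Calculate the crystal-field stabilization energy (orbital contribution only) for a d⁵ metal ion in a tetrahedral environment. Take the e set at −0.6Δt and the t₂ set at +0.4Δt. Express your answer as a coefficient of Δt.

0.0 Δt

With tetrahedral geometry the complex is necessarily high-spin.
Configuration: e² t₂³.
CFSE = 2(-0.6Δt) + 3(0.4Δt) = -1.2Δt + 1.2Δt = 0.0Δt.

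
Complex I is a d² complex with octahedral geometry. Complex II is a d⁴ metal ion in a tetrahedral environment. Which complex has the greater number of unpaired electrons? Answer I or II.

I: For octahedral d² the high- and low-spin configurations coincide; t₂g² eg⁰ → 2 unpaired.
II: With tetrahedral geometry the complex is necessarily high-spin; e^2 t2^2 → 4 unpaired.
So II has more unpaired electrons.

II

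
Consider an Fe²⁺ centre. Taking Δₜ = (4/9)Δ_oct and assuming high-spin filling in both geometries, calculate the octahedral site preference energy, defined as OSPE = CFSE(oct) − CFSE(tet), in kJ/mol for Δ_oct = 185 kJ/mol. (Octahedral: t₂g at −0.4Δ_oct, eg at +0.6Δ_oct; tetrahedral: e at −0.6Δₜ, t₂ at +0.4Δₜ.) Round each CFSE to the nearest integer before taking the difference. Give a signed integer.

-25

Fe²⁺: group 8, so d-count = 8 − 2 = 6.
Octahedral high-spin t₂g⁴ eg²: CFSE = -0.4 × 185 = -74 kJ/mol.
In a tetrahedral site the filling is e³ t₂³: CFSE(tet) = -0.6Δₜ = -0.6 × (4/9)(185) = -49 kJ/mol.
Subtracting, OSPE = -74 − (-49) = -25 kJ/mol.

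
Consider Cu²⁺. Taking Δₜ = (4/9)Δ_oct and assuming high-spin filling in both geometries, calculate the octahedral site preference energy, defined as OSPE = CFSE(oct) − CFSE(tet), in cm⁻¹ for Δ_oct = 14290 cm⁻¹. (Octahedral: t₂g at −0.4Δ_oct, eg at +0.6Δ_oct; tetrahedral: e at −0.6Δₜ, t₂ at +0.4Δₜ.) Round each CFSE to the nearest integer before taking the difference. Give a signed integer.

-6034

Cu is in group 11, so Cu²⁺ is d⁹ (11 − 2 = 9).
In an octahedral site d⁹ (HS) is t₂g⁶ eg³, giving CFSE(oct) = -0.6Δ_oct = -8574 cm⁻¹.
In a tetrahedral site the filling is e⁴ t₂⁵: CFSE(tet) = -0.4Δₜ = -0.4 × (4/9)(14290) = -2540 cm⁻¹.
OSPE = -8574 − (-2540) = -6034 cm⁻¹.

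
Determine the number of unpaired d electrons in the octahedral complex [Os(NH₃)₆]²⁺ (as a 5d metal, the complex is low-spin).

0

NH₃ is neutral, so the +2 overall charge sits on Os: oxidation state +2.
Os sits in group 8; removing 2 electrons leaves Os²⁺ with 8 − 2 = 6 d electrons.
Configuration: t₂g⁶ eg⁰, giving 0 unpaired electrons.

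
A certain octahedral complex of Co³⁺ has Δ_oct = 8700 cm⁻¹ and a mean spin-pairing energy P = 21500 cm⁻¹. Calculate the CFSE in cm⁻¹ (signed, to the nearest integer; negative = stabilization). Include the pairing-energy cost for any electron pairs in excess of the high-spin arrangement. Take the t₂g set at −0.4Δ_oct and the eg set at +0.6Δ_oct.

-3480

Co³⁺: group 9, so d-count = 9 − 3 = 6.
Since Δ_oct = 8700 cm⁻¹ < P = 21500 cm⁻¹, the complex adopts the high-spin configuration.
Configuration: t₂g⁴ eg².
Orbital CFSE = -0.4Δ_oct = -0.4 × 8700 = -3480 cm⁻¹.
High-spin has no excess pairs, so no pairing correction applies.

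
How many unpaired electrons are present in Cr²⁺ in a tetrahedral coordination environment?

4

Cr is in group 6, so Cr²⁺ is d⁴ (6 − 2 = 4).
Tetrahedral splitting is small, so the complex is high-spin.
Configuration: e² t₂², giving 4 unpaired electrons.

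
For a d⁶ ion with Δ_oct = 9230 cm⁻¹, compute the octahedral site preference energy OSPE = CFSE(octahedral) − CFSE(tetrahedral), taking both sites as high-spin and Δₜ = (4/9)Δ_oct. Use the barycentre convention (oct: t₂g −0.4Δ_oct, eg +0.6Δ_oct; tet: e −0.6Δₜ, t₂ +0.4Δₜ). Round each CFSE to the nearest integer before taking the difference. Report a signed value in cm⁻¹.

-1231

In an octahedral site d⁶ (HS) is t2g^4 e_g^2, giving CFSE(oct) = -0.4Δ_oct = -3692 cm⁻¹.
Tetrahedral: e^3 t2^3, CFSE = 3(−0.6) + 3(+0.4) = -0.6Δₜ = -0.6 × (4/9) × 9230 = -2461 cm⁻¹.
OSPE = CFSE(oct) − CFSE(tet) = -3692 − (-2461) = -1231 cm⁻¹.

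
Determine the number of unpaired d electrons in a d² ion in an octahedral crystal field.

For octahedral d² the high- and low-spin configurations coincide.
Configuration: t2g^2 e_g^0, giving 2 unpaired electrons.

2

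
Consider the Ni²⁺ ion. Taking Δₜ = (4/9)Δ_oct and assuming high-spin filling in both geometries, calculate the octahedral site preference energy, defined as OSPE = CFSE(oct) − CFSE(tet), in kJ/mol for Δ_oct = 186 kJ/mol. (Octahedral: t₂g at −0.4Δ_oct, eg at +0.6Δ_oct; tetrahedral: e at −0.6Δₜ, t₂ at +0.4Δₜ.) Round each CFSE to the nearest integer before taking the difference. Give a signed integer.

-157

Ni sits in group 10; removing 2 electrons leaves Ni²⁺ with 10 − 2 = 8 d electrons.
Octahedral (high-spin): t₂g⁶ eg², CFSE = 6(−0.4) + 2(+0.6) = -1.2Δ_oct = -1.2 × 186 = -223 kJ/mol.
Tetrahedral: e⁴ t₂⁴, CFSE = 4(−0.6) + 4(+0.4) = -0.8Δₜ = -0.8 × (4/9) × 186 = -66 kJ/mol.
OSPE = -223 − (-66) = -157 kJ/mol.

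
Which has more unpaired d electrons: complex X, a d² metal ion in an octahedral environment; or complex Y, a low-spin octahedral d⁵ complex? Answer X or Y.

X

X: For octahedral d² the high- and low-spin configurations coincide; t2g^2 e_g^0 → 2 unpaired.
Y: t2g^5 e_g^0 → 1 unpaired.
So X has more unpaired electrons.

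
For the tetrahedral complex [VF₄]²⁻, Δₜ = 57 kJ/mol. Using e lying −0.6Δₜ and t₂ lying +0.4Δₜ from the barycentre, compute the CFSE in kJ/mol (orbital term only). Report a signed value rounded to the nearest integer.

-46

Each F⁻ contributes -1; 4 × (-1) = -4. With overall charge -2, V is in the +2 oxidation state.
V sits in group 5; removing 2 electrons leaves V²⁺ with 5 − 2 = 3 d electrons.
Tetrahedral fields are weak (Δₜ ≈ 4/9 Δₒ), so electrons fill high-spin.
Electron filling gives e² t₂¹.
Orbital CFSE = 2(-0.6) + 1(0.4) = -0.8Δₜ = -0.8 × 57 = -46 kJ/mol.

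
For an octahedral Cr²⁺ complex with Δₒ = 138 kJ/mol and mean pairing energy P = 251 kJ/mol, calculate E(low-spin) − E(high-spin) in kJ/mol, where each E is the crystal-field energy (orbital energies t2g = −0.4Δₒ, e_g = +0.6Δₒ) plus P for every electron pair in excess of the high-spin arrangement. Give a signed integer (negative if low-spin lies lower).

113

Group 6 minus oxidation state +2 gives a d⁴ configuration for Cr²⁺.
High-spin d⁴ fills as t2g^3 e_g^1 with CFSE 3(−0.4) + 1(+0.6) = -0.6Δₒ = -83 kJ/mol.
For low-spin the configuration is t2g^4 e_g^0: orbital energy -1.6 × 138 = -221 kJ/mol, and 1 additional pair relative to high-spin adds 251 kJ/mol, giving 30 kJ/mol.
E(LS) − E(HS) = 30 − (-83) = 113 kJ/mol.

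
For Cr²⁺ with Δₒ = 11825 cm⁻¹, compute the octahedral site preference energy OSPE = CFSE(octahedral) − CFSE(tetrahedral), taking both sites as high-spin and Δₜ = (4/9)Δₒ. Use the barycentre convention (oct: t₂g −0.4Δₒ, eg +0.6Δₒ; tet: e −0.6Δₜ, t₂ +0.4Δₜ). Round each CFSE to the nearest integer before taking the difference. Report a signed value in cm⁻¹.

-4993

Cr is in group 6, so Cr²⁺ is d⁴ (6 − 2 = 4).
Octahedral high-spin t2g^3 e_g^1: CFSE = -0.6 × 11825 = -7095 cm⁻¹.
Tetrahedral e^2 t2^2 gives -0.4Δₜ = -0.4 × (4/9) × 11825 = -2102 cm⁻¹.
OSPE = CFSE(oct) − CFSE(tet) = -7095 − (-2102) = -4993 cm⁻¹.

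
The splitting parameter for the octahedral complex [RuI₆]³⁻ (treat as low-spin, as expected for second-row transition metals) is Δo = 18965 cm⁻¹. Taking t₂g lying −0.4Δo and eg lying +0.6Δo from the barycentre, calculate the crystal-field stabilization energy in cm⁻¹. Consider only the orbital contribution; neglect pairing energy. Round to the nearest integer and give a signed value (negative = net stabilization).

Each I⁻ contributes -1; 6 × (-1) = -6. With overall charge -3, Ru is in the +3 oxidation state.
Ru is in group 8, so Ru³⁺ is d⁵ (8 − 3 = 5).
Electron filling gives t₂g⁵ eg⁰.
The orbital stabilization is -2.0Δo = -2.0 × 18965 = -37930 cm⁻¹.

-37930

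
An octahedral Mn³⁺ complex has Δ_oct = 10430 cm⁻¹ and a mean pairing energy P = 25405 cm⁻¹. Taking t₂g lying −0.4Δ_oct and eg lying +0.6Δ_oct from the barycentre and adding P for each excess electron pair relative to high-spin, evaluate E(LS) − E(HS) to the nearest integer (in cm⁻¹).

Mn sits in group 7; removing 3 electrons leaves Mn³⁺ with 7 − 3 = 4 d electrons.
High-spin d⁴ fills as t₂g³ eg¹ with CFSE 3(−0.4) + 1(+0.6) = -0.6Δ_oct = -6258 cm⁻¹.
For low-spin the configuration is t₂g⁴ eg⁰: orbital energy -1.6 × 10430 = -16688 cm⁻¹, and 1 additional pair relative to high-spin adds 25405 cm⁻¹, giving 8717 cm⁻¹.
The difference is 8717 − (-6258) = 14975 cm⁻¹, so high-spin lies lower.

14975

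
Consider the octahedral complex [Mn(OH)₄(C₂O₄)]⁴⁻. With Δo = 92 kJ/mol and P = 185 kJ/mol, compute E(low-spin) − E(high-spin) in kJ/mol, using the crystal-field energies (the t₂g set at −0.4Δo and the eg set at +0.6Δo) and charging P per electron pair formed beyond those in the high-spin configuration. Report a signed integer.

Ligand charges: 4×(-1) from OH⁻ and 1×(-2) from C₂O₄²⁻ sum to -6; with overall charge -4, Mn is +2.
Mn²⁺: group 7, so d-count = 7 − 2 = 5.
In the high-spin limit (t₂g³ eg²) the orbital term is 0.0Δo = 0 kJ/mol, with no excess pairing.
For low-spin the configuration is t₂g⁵ eg⁰: orbital energy -2.0 × 92 = -184 kJ/mol, and 2 additional pairs relative to high-spin add 370 kJ/mol, giving 186 kJ/mol.
E(LS) − E(HS) = 186 − (0) = 186 kJ/mol.

186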